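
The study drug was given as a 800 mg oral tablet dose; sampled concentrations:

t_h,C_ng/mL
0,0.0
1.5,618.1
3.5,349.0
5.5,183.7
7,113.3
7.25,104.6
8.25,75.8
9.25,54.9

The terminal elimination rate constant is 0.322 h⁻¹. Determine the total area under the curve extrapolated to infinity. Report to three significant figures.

Trapezoidal AUC_0→9.25:
  [0→1.5]: (0.0+618.1)/2 × 1.5 = 463.575
  [1.5→3.5]: (618.1+349.0)/2 × 2 = 967.1
  [3.5→5.5]: (349.0+183.7)/2 × 2 = 532.7
  [5.5→7]: (183.7+113.3)/2 × 1.5 = 222.75
  [7→7.25]: (113.3+104.6)/2 × 0.25 = 27.2375
  [7.25→8.25]: (104.6+75.8)/2 × 1 = 90.2
  [8.25→9.25]: (75.8+54.9)/2 × 1 = 65.35
  Sum = 2368.9125 ng/mL·h
Extrapolated tail: C_last / k_e = 54.9 / 0.322 = 170.497
AUC_0→∞ = 2368.9125 + 170.497 = 2539.4095 ng/mL·h

AUC = 2540 ng/mL·h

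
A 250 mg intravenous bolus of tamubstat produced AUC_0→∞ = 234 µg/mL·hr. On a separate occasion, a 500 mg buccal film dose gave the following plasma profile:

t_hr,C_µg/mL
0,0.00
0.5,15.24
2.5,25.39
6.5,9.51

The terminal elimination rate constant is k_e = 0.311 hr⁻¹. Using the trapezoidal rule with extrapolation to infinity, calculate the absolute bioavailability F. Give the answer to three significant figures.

F = 0.309

Trapezoidal AUC_0→6.5 (buccal film):
  [0→0.5]: (0.00+15.24)/2 × 0.5 = 3.81
  [0.5→2.5]: (15.24+25.39)/2 × 2 = 40.63
  [2.5→6.5]: (25.39+9.51)/2 × 4 = 69.8
  Sum = 114.24 µg/mL·hr
Tail: C_last/k_e = 9.51/0.311 = 30.579
AUC_0→∞ (buccal film) = 114.24 + 30.579 = 144.819 µg/mL·hr
F = (AUC_ev/D_ev)/(AUC_iv/D_iv) = (144.819/500)/(234/250) = 0.289638/0.936 = 0.3094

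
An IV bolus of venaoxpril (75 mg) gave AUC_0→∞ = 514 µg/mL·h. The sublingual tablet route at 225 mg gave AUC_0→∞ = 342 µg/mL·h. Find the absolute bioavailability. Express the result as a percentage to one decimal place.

F = (AUC_ev / D_ev) / (AUC_iv / D_iv)
  = (342/225) / (514/75)
  = 1.52 / 6.85333 = 0.2218
  = 22.18%

F = 22.2%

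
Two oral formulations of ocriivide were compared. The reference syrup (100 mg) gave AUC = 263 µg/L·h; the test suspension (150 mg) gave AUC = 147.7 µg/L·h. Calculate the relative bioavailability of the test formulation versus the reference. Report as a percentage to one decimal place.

F_rel = 37.4%

F_rel = (AUC_test/D_test) / (AUC_ref/D_ref)
      = (147.7/150) / (263/100)
      = 0.984667 / 2.63 = 0.3744 = 37.44%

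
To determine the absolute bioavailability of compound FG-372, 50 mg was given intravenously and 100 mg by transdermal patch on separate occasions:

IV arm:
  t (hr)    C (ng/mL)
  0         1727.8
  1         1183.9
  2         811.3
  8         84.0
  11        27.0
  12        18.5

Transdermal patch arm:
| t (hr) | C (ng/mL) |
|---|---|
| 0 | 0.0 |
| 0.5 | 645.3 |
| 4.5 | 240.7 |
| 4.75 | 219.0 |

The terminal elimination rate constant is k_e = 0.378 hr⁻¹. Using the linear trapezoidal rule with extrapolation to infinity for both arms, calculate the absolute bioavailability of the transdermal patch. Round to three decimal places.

F = 0.239

Trapezoidal AUC_0→12 (IV):
  [0→1]: (1727.8+1183.9)/2 × 1 = 1455.85
  [1→2]: (1183.9+811.3)/2 × 1 = 997.6
  [2→8]: (811.3+84.0)/2 × 6 = 2685.9
  [8→11]: (84.0+27.0)/2 × 3 = 166.5
  [11→12]: (27.0+18.5)/2 × 1 = 22.75
  Sum = 5328.6 ng/mL·hr
IV tail: 18.5/0.378 = 48.942; AUC_iv,0→∞ = 5328.6 + 48.942 = 5377.542 ng/mL·hr
Trapezoidal AUC_0→4.75 (transdermal patch):
  [0→0.5]: (0.0+645.3)/2 × 0.5 = 161.325
  [0.5→4.5]: (645.3+240.7)/2 × 4 = 1772.0
  [4.5→4.75]: (240.7+219.0)/2 × 0.25 = 57.4625
  Sum = 1990.7875 ng/mL·hr
transdermal patch tail: 219.0/0.378 = 579.365; AUC_ev,0→∞ = 1990.7875 + 579.365 = 2570.1525 ng/mL·hr
F = (AUC_ev/D_ev)/(AUC_iv/D_iv) = (2570.1525/100)/(5377.542/50) = 25.701525/107.55084 = 0.2390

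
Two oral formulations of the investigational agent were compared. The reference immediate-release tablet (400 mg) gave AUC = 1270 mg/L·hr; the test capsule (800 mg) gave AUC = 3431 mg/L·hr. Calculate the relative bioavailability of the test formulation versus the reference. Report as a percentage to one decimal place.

F_rel = 135.1%

F_rel = (AUC_test/D_test) / (AUC_ref/D_ref)
      = (3431/800) / (1270/400)
      = 4.28875 / 3.175 = 1.3508 = 135.08%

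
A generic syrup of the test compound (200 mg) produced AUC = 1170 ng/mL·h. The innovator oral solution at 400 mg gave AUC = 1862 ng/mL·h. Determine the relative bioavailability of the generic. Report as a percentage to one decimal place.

F_rel = 125.7%

F_rel = (AUC_test/D_test) / (AUC_ref/D_ref)
      = (1170/200) / (1862/400)
      = 5.85 / 4.655 = 1.2567 = 125.67%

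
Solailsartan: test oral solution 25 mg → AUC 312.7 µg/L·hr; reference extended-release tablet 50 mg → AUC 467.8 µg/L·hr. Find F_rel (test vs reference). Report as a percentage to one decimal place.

F_rel = (AUC_test/D_test) / (AUC_ref/D_ref)
      = (312.7/25) / (467.8/50)
      = 12.508 / 9.356 = 1.3369 = 133.69%

F_rel = 133.7%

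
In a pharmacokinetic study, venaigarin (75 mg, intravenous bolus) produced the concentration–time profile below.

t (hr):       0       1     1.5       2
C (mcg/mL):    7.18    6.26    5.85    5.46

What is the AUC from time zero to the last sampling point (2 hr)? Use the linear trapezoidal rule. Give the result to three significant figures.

AUC = 12.6 mcg/mL·hr

Trapezoidal AUC_0→2:
  [0→1]: (7.18+6.26)/2 × 1 = 6.72
  [1→1.5]: (6.26+5.85)/2 × 0.5 = 3.0275
  [1.5→2]: (5.85+5.46)/2 × 0.5 = 2.8275
  Sum = 12.575 mcg/mL·hr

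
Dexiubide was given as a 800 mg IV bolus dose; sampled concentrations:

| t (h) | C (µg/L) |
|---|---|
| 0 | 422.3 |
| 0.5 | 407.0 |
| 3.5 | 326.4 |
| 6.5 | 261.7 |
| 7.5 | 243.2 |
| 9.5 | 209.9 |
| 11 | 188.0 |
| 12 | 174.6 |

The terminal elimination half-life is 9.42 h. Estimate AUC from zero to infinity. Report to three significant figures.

Trapezoidal AUC_0→12:
  [0→0.5]: (422.3+407.0)/2 × 0.5 = 207.325
  [0.5→3.5]: (407.0+326.4)/2 × 3 = 1100.1
  [3.5→6.5]: (326.4+261.7)/2 × 3 = 882.15
  [6.5→7.5]: (261.7+243.2)/2 × 1 = 252.45
  [7.5→9.5]: (243.2+209.9)/2 × 2 = 453.1
  [9.5→11]: (209.9+188.0)/2 × 1.5 = 298.425
  [11→12]: (188.0+174.6)/2 × 1 = 181.3
  Sum = 3374.85 µg/L·h
k_e = ln2 / t½ = 0.693147 / 9.42 = 0.0736 h^-1
Extrapolated tail: C_last / k_e = 174.6 / 0.0736 = 2372.283
AUC_0→∞ = 3374.85 + 2372.283 = 5747.133 µg/L·h

AUC = 5750 µg/L·h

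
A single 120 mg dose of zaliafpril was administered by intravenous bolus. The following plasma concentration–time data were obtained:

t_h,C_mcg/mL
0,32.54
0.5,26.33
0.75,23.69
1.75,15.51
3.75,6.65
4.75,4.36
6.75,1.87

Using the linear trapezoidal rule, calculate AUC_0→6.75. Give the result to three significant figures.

Trapezoidal AUC_0→6.75:
  [0→0.5]: (32.54+26.33)/2 × 0.5 = 14.7175
  [0.5→0.75]: (26.33+23.69)/2 × 0.25 = 6.2525
  [0.75→1.75]: (23.69+15.51)/2 × 1 = 19.6
  [1.75→3.75]: (15.51+6.65)/2 × 2 = 22.16
  [3.75→4.75]: (6.65+4.36)/2 × 1 = 5.505
  [4.75→6.75]: (4.36+1.87)/2 × 2 = 6.23
  Sum = 74.465 mcg/mL·h

AUC = 74.5 mcg/mL·h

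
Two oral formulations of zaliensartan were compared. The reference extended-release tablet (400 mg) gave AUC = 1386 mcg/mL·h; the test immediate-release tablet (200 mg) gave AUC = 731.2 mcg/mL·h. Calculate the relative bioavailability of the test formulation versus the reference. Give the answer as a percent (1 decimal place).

F_rel = 105.5%

F_rel = (AUC_test/D_test) / (AUC_ref/D_ref)
      = (731.2/200) / (1386/400)
      = 3.656 / 3.465 = 1.0551 = 105.51%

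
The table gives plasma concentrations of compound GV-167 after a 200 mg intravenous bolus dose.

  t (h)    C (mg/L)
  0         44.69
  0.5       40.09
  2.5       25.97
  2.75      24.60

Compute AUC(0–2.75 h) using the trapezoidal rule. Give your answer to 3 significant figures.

Trapezoidal AUC_0→2.75:
  [0→0.5]: (44.69+40.09)/2 × 0.5 = 21.195
  [0.5→2.5]: (40.09+25.97)/2 × 2 = 66.06
  [2.5→2.75]: (25.97+24.60)/2 × 0.25 = 6.32125
  Sum = 93.57625 mg/L·h

AUC = 93.6 mg/L·h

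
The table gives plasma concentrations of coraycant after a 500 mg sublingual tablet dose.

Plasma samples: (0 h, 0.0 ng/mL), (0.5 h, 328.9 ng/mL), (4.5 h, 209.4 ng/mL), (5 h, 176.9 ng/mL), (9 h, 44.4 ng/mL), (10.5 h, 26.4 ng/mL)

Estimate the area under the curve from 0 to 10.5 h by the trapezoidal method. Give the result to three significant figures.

AUC = 1750 ng/mL·h

Trapezoidal AUC_0→10.5:
  [0→0.5]: (0.0+328.9)/2 × 0.5 = 82.225
  [0.5→4.5]: (328.9+209.4)/2 × 4 = 1076.6
  [4.5→5]: (209.4+176.9)/2 × 0.5 = 96.575
  [5→9]: (176.9+44.4)/2 × 4 = 442.6
  [9→10.5]: (44.4+26.4)/2 × 1.5 = 53.1
  Sum = 1751.1 ng/mL·h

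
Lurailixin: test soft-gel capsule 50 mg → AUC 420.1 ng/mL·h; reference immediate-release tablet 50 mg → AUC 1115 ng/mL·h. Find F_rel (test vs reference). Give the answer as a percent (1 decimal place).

F_rel = 37.7%

F_rel = (AUC_test/D_test) / (AUC_ref/D_ref)
      = (420.1/50) / (1115/50)
      = 8.402 / 22.3 = 0.3768 = 37.68%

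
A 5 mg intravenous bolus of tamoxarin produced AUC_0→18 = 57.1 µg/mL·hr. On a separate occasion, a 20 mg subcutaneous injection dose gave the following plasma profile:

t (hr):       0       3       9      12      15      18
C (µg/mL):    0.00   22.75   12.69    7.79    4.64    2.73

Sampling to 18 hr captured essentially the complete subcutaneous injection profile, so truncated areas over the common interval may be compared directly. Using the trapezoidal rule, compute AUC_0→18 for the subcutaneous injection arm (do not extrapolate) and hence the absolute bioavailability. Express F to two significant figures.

F = 0.88

Trapezoidal AUC_0→18 (subcutaneous injection):
  [0→3]: (0.00+22.75)/2 × 3 = 34.125
  [3→9]: (22.75+12.69)/2 × 6 = 106.32
  [9→12]: (12.69+7.79)/2 × 3 = 30.72
  [12→15]: (7.79+4.64)/2 × 3 = 18.645
  [15→18]: (4.64+2.73)/2 × 3 = 11.055
  Sum = 200.865 µg/mL·hr
F = (AUC_ev/D_ev)/(AUC_iv/D_iv) = (200.865/20)/(57.1/5) = 10.04325/11.42 = 0.8794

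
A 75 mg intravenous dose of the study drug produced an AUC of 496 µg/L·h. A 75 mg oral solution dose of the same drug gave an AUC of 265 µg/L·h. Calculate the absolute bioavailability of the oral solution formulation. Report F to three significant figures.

F = (AUC_ev / D_ev) / (AUC_iv / D_iv)
  = (265/75) / (496/75)
  = 3.53333 / 6.61333 = 0.5343

F = 0.534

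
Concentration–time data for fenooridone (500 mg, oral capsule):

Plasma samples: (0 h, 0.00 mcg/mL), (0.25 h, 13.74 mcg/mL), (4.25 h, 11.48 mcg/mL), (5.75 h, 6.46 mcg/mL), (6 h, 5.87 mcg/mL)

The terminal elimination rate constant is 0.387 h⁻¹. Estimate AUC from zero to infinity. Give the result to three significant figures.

AUC = 82.3 mcg/mL·h

Trapezoidal AUC_0→6:
  [0→0.25]: (0.00+13.74)/2 × 0.25 = 1.7175
  [0.25→4.25]: (13.74+11.48)/2 × 4 = 50.44
  [4.25→5.75]: (11.48+6.46)/2 × 1.5 = 13.455
  [5.75→6]: (6.46+5.87)/2 × 0.25 = 1.54125
  Sum = 67.15375 mcg/mL·h
Extrapolated tail: C_last / k_e = 5.87 / 0.387 = 15.168
AUC_0→∞ = 67.15375 + 15.168 = 82.32175 mcg/mL·h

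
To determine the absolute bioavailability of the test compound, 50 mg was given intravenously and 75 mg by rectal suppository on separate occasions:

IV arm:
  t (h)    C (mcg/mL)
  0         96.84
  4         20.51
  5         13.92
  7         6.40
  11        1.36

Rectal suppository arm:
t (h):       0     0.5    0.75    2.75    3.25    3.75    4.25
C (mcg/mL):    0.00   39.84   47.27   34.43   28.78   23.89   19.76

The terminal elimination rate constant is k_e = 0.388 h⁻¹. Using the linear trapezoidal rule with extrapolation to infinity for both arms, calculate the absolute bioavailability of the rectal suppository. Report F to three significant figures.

F = 0.443

Trapezoidal AUC_0→11 (IV):
  [0→4]: (96.84+20.51)/2 × 4 = 234.7
  [4→5]: (20.51+13.92)/2 × 1 = 17.215
  [5→7]: (13.92+6.40)/2 × 2 = 20.32
  [7→11]: (6.40+1.36)/2 × 4 = 15.52
  Sum = 287.755 mcg/mL·h
IV tail: 1.36/0.388 = 3.505; AUC_iv,0→∞ = 287.755 + 3.505 = 291.26 mcg/mL·h
Trapezoidal AUC_0→4.25 (rectal suppository):
  [0→0.5]: (0.00+39.84)/2 × 0.5 = 9.96
  [0.5→0.75]: (39.84+47.27)/2 × 0.25 = 10.88875
  [0.75→2.75]: (47.27+34.43)/2 × 2 = 81.7
  [2.75→3.25]: (34.43+28.78)/2 × 0.5 = 15.8025
  [3.25→3.75]: (28.78+23.89)/2 × 0.5 = 13.1675
  [3.75→4.25]: (23.89+19.76)/2 × 0.5 = 10.9125
  Sum = 142.43125 mcg/mL·h
rectal suppository tail: 19.76/0.388 = 50.928; AUC_ev,0→∞ = 142.43125 + 50.928 = 193.35925 mcg/mL·h
F = (AUC_ev/D_ev)/(AUC_iv/D_iv) = (193.35925/75)/(291.26/50) = 2.57812/5.8252 = 0.4426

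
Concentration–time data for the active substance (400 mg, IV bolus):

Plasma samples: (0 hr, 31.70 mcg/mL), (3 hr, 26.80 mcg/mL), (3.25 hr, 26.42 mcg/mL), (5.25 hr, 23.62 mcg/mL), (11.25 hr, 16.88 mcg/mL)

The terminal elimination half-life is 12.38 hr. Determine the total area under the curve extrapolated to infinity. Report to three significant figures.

Trapezoidal AUC_0→11.25:
  [0→3]: (31.70+26.80)/2 × 3 = 87.75
  [3→3.25]: (26.80+26.42)/2 × 0.25 = 6.6525
  [3.25→5.25]: (26.42+23.62)/2 × 2 = 50.04
  [5.25→11.25]: (23.62+16.88)/2 × 6 = 121.5
  Sum = 265.9425 mcg/mL·hr
k_e = ln2 / t½ = 0.693147 / 12.38 = 0.0560 hr^-1
Extrapolated tail: C_last / k_e = 16.88 / 0.056 = 301.429
AUC_0→∞ = 265.9425 + 301.429 = 567.3715 mcg/mL·hr

AUC = 567 mcg/mL·hr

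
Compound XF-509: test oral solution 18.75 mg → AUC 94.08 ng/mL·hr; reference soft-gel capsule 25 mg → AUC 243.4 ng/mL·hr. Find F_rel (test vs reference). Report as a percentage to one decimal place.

F_rel = (AUC_test/D_test) / (AUC_ref/D_ref)
      = (94.08/18.75) / (243.4/25)
      = 5.0176 / 9.736 = 0.5154 = 51.54%

F_rel = 51.5%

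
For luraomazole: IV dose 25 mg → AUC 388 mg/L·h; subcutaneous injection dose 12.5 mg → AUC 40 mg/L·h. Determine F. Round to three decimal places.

F = (AUC_ev / D_ev) / (AUC_iv / D_iv)
  = (40/12.5) / (388/25)
  = 3.2 / 15.52 = 0.2062

F = 0.206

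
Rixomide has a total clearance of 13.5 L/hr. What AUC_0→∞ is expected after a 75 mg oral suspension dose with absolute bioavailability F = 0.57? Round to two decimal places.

AUC_0→∞ = F × Dose / CL
        = 0.57 × 75 / 13.5 = 3.16667 mg/L·hr

AUC = 3.17 mg/L·hr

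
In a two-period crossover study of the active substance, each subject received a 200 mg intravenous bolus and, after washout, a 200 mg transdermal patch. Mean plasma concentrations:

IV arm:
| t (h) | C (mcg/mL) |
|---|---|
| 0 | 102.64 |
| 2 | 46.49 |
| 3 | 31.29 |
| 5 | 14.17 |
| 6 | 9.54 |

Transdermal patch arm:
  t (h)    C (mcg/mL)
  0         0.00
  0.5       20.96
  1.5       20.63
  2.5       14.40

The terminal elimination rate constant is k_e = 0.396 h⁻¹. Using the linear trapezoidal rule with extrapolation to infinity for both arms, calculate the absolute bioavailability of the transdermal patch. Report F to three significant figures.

Trapezoidal AUC_0→6 (IV):
  [0→2]: (102.64+46.49)/2 × 2 = 149.13
  [2→3]: (46.49+31.29)/2 × 1 = 38.89
  [3→5]: (31.29+14.17)/2 × 2 = 45.46
  [5→6]: (14.17+9.54)/2 × 1 = 11.855
  Sum = 245.335 mcg/mL·h
IV tail: 9.54/0.396 = 24.091; AUC_iv,0→∞ = 245.335 + 24.091 = 269.426 mcg/mL·h
Trapezoidal AUC_0→2.5 (transdermal patch):
  [0→0.5]: (0.00+20.96)/2 × 0.5 = 5.24
  [0.5→1.5]: (20.96+20.63)/2 × 1 = 20.795
  [1.5→2.5]: (20.63+14.40)/2 × 1 = 17.515
  Sum = 43.55 mcg/mL·h
transdermal patch tail: 14.40/0.396 = 36.364; AUC_ev,0→∞ = 43.55 + 36.364 = 79.914 mcg/mL·h
F = (AUC_ev/D_ev)/(AUC_iv/D_iv) = (79.914/200)/(269.426/200) = 0.39957/1.34713 = 0.2966

F = 0.297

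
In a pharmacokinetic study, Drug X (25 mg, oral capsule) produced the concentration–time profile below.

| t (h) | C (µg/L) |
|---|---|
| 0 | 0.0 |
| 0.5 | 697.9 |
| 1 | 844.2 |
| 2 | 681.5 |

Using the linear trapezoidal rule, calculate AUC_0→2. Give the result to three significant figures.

AUC = 1320 µg/L·h

Trapezoidal AUC_0→2:
  [0→0.5]: (0.0+697.9)/2 × 0.5 = 174.475
  [0.5→1]: (697.9+844.2)/2 × 0.5 = 385.525
  [1→2]: (844.2+681.5)/2 × 1 = 762.85
  Sum = 1322.85 µg/L·h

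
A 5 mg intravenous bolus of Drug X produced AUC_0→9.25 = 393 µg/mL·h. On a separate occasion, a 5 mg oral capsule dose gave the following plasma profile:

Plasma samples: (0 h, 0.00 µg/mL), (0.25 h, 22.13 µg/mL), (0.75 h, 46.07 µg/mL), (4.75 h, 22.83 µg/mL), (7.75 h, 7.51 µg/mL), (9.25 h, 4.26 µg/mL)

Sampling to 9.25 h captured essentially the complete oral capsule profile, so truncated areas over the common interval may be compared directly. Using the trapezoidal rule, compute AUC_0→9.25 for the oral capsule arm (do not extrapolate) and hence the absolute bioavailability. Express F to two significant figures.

Trapezoidal AUC_0→9.25 (oral capsule):
  [0→0.25]: (0.00+22.13)/2 × 0.25 = 2.76625
  [0.25→0.75]: (22.13+46.07)/2 × 0.5 = 17.05
  [0.75→4.75]: (46.07+22.83)/2 × 4 = 137.8
  [4.75→7.75]: (22.83+7.51)/2 × 3 = 45.51
  [7.75→9.25]: (7.51+4.26)/2 × 1.5 = 8.8275
  Sum = 211.95375 µg/mL·h
F = (AUC_ev/D_ev)/(AUC_iv/D_iv) = (211.95375/5)/(393/5) = 42.39075/78.6 = 0.5393

F = 0.54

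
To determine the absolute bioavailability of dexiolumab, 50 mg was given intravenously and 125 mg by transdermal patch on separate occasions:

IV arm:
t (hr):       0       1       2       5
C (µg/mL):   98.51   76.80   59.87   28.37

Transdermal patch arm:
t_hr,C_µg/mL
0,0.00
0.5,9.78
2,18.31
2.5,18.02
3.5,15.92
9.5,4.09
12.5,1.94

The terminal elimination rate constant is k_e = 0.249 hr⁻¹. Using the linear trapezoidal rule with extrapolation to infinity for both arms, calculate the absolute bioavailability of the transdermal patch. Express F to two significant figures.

F = 0.13

Trapezoidal AUC_0→5 (IV):
  [0→1]: (98.51+76.80)/2 × 1 = 87.655
  [1→2]: (76.80+59.87)/2 × 1 = 68.335
  [2→5]: (59.87+28.37)/2 × 3 = 132.36
  Sum = 288.35 µg/mL·hr
IV tail: 28.37/0.249 = 113.936; AUC_iv,0→∞ = 288.35 + 113.936 = 402.286 µg/mL·hr
Trapezoidal AUC_0→12.5 (transdermal patch):
  [0→0.5]: (0.00+9.78)/2 × 0.5 = 2.445
  [0.5→2]: (9.78+18.31)/2 × 1.5 = 21.0675
  [2→2.5]: (18.31+18.02)/2 × 0.5 = 9.0825
  [2.5→3.5]: (18.02+15.92)/2 × 1 = 16.97
  [3.5→9.5]: (15.92+4.09)/2 × 6 = 60.03
  [9.5→12.5]: (4.09+1.94)/2 × 3 = 9.045
  Sum = 118.64 µg/mL·hr
transdermal patch tail: 1.94/0.249 = 7.791; AUC_ev,0→∞ = 118.64 + 7.791 = 126.431 µg/mL·hr
F = (AUC_ev/D_ev)/(AUC_iv/D_iv) = (126.431/125)/(402.286/50) = 1.011448/8.04572 = 0.1257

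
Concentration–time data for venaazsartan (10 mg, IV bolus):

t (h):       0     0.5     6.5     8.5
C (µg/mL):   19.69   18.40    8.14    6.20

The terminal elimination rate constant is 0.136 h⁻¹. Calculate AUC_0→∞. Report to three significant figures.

Trapezoidal AUC_0→8.5:
  [0→0.5]: (19.69+18.40)/2 × 0.5 = 9.5225
  [0.5→6.5]: (18.40+8.14)/2 × 6 = 79.62
  [6.5→8.5]: (8.14+6.20)/2 × 2 = 14.34
  Sum = 103.4825 µg/mL·h
Extrapolated tail: C_last / k_e = 6.20 / 0.136 = 45.588
AUC_0→∞ = 103.4825 + 45.588 = 149.0705 µg/mL·h

AUC = 149 µg/mL·h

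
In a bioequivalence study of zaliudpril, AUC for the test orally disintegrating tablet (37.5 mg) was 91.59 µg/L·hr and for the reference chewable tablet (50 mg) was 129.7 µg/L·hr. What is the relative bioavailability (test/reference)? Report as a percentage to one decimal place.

F_rel = (AUC_test/D_test) / (AUC_ref/D_ref)
      = (91.59/37.5) / (129.7/50)
      = 2.4424 / 2.594 = 0.9416 = 94.16%

F_rel = 94.2%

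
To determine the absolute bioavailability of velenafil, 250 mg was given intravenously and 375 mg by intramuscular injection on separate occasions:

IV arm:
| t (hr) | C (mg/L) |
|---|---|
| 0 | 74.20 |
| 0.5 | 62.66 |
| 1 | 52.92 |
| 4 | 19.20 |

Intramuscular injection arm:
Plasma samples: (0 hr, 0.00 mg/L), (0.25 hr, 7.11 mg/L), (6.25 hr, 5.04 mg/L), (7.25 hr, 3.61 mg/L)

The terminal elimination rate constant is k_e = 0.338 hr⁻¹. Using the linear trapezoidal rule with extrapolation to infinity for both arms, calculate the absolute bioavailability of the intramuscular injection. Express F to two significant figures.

Trapezoidal AUC_0→4 (IV):
  [0→0.5]: (74.20+62.66)/2 × 0.5 = 34.215
  [0.5→1]: (62.66+52.92)/2 × 0.5 = 28.895
  [1→4]: (52.92+19.20)/2 × 3 = 108.18
  Sum = 171.29 mg/L·hr
IV tail: 19.20/0.338 = 56.805; AUC_iv,0→∞ = 171.29 + 56.805 = 228.095 mg/L·hr
Trapezoidal AUC_0→7.25 (intramuscular injection):
  [0→0.25]: (0.00+7.11)/2 × 0.25 = 0.88875
  [0.25→6.25]: (7.11+5.04)/2 × 6 = 36.45
  [6.25→7.25]: (5.04+3.61)/2 × 1 = 4.325
  Sum = 41.66375 mg/L·hr
intramuscular injection tail: 3.61/0.338 = 10.680; AUC_ev,0→∞ = 41.66375 + 10.680 = 52.34375 mg/L·hr
F = (AUC_ev/D_ev)/(AUC_iv/D_iv) = (52.34375/375)/(228.095/250) = 0.139583/0.91238 = 0.1530

F = 0.15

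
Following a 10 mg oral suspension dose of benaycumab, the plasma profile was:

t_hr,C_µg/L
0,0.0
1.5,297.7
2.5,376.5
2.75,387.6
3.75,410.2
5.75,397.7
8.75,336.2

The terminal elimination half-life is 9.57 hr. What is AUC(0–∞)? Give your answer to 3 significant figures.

AUC = 7610 µg/L·hr

Trapezoidal AUC_0→8.75:
  [0→1.5]: (0.0+297.7)/2 × 1.5 = 223.275
  [1.5→2.5]: (297.7+376.5)/2 × 1 = 337.1
  [2.5→2.75]: (376.5+387.6)/2 × 0.25 = 95.5125
  [2.75→3.75]: (387.6+410.2)/2 × 1 = 398.9
  [3.75→5.75]: (410.2+397.7)/2 × 2 = 807.9
  [5.75→8.75]: (397.7+336.2)/2 × 3 = 1100.85
  Sum = 2963.5375 µg/L·hr
k_e = ln2 / t½ = 0.693147 / 9.57 = 0.0724 hr^-1
Extrapolated tail: C_last / k_e = 336.2 / 0.0724 = 4643.646
AUC_0→∞ = 2963.5375 + 4643.646 = 7607.1835 µg/L·hr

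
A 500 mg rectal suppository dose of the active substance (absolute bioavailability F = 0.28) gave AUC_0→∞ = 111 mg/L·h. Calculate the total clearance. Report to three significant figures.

CL = 1.26 L/h

CL = F × Dose / AUC_0→∞
   = 0.28 × 500 / 111 = 1.26126 L/h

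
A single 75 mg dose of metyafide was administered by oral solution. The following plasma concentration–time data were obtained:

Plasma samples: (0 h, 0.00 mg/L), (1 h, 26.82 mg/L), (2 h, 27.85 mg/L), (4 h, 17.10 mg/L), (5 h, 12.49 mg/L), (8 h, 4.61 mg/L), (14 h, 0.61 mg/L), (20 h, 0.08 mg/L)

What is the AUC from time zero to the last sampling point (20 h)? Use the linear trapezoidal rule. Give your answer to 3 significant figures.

Trapezoidal AUC_0→20:
  [0→1]: (0.00+26.82)/2 × 1 = 13.41
  [1→2]: (26.82+27.85)/2 × 1 = 27.335
  [2→4]: (27.85+17.10)/2 × 2 = 44.95
  [4→5]: (17.10+12.49)/2 × 1 = 14.795
  [5→8]: (12.49+4.61)/2 × 3 = 25.65
  [8→14]: (4.61+0.61)/2 × 6 = 15.66
  [14→20]: (0.61+0.08)/2 × 6 = 2.07
  Sum = 143.87 mg/L·h

AUC = 144 mg/L·h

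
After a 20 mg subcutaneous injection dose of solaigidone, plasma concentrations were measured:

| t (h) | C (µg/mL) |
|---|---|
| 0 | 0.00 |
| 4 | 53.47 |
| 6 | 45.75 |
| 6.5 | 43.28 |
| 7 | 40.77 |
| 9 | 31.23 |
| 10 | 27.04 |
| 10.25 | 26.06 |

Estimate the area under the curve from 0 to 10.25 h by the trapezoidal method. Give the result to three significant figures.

AUC = 357 µg/mL·h

Trapezoidal AUC_0→10.25:
  [0→4]: (0.00+53.47)/2 × 4 = 106.94
  [4→6]: (53.47+45.75)/2 × 2 = 99.22
  [6→6.5]: (45.75+43.28)/2 × 0.5 = 22.2575
  [6.5→7]: (43.28+40.77)/2 × 0.5 = 21.0125
  [7→9]: (40.77+31.23)/2 × 2 = 72.0
  [9→10]: (31.23+27.04)/2 × 1 = 29.135
  [10→10.25]: (27.04+26.06)/2 × 0.25 = 6.6375
  Sum = 357.2025 µg/mL·h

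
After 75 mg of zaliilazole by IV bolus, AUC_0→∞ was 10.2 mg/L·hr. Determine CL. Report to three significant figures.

CL = 7.35 L/hr

CL = Dose_iv / AUC_0→∞
   = 75 / 10.2 = 7.35294 L/hr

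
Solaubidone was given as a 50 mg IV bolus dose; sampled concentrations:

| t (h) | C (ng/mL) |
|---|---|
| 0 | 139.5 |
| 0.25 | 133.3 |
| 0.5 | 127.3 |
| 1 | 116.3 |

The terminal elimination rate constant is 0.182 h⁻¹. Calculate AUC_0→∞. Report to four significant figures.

AUC = 766.6 ng/mL·h

Trapezoidal AUC_0→1:
  [0→0.25]: (139.5+133.3)/2 × 0.25 = 34.1
  [0.25→0.5]: (133.3+127.3)/2 × 0.25 = 32.575
  [0.5→1]: (127.3+116.3)/2 × 0.5 = 60.9
  Sum = 127.575 ng/mL·h
Extrapolated tail: C_last / k_e = 116.3 / 0.182 = 639.011
AUC_0→∞ = 127.575 + 639.011 = 766.586 ng/mL·h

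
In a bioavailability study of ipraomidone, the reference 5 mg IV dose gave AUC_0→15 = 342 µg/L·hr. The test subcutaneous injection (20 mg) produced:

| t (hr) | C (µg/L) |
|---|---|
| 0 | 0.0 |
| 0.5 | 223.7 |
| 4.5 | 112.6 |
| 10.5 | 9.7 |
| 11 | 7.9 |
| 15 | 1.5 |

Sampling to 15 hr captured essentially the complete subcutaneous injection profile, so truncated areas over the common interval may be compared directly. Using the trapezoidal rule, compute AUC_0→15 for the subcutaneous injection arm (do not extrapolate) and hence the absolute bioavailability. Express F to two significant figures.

F = 0.82

Trapezoidal AUC_0→15 (subcutaneous injection):
  [0→0.5]: (0.0+223.7)/2 × 0.5 = 55.925
  [0.5→4.5]: (223.7+112.6)/2 × 4 = 672.6
  [4.5→10.5]: (112.6+9.7)/2 × 6 = 366.9
  [10.5→11]: (9.7+7.9)/2 × 0.5 = 4.4
  [11→15]: (7.9+1.5)/2 × 4 = 18.8
  Sum = 1118.625 µg/L·hr
F = (AUC_ev/D_ev)/(AUC_iv/D_iv) = (1118.625/20)/(342/5) = 55.93125/68.4 = 0.8177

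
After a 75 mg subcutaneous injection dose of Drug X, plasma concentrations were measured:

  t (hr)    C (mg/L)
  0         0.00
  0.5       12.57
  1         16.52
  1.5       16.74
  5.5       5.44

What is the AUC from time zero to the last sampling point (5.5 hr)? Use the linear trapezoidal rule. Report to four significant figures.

AUC = 63.09 mg/L·hr

Trapezoidal AUC_0→5.5:
  [0→0.5]: (0.00+12.57)/2 × 0.5 = 3.1425
  [0.5→1]: (12.57+16.52)/2 × 0.5 = 7.2725
  [1→1.5]: (16.52+16.74)/2 × 0.5 = 8.315
  [1.5→5.5]: (16.74+5.44)/2 × 4 = 44.36
  Sum = 63.09 mg/L·hr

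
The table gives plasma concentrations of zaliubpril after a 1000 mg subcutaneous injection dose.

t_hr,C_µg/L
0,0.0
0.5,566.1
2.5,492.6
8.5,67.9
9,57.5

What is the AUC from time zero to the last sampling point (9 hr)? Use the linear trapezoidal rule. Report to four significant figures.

AUC = 2913 µg/L·hr

Trapezoidal AUC_0→9:
  [0→0.5]: (0.0+566.1)/2 × 0.5 = 141.525
  [0.5→2.5]: (566.1+492.6)/2 × 2 = 1058.7
  [2.5→8.5]: (492.6+67.9)/2 × 6 = 1681.5
  [8.5→9]: (67.9+57.5)/2 × 0.5 = 31.35
  Sum = 2913.075 µg/L·hr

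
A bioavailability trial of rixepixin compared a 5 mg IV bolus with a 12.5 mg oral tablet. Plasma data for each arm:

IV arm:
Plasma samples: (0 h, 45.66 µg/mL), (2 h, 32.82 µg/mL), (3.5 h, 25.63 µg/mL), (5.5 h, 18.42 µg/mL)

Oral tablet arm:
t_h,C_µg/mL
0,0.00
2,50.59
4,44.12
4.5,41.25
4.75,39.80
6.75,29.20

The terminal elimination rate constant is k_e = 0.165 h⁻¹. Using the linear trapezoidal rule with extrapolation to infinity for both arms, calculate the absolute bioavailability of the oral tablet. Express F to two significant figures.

F = 0.61

Trapezoidal AUC_0→5.5 (IV):
  [0→2]: (45.66+32.82)/2 × 2 = 78.48
  [2→3.5]: (32.82+25.63)/2 × 1.5 = 43.8375
  [3.5→5.5]: (25.63+18.42)/2 × 2 = 44.05
  Sum = 166.3675 µg/mL·h
IV tail: 18.42/0.165 = 111.636; AUC_iv,0→∞ = 166.3675 + 111.636 = 278.0035 µg/mL·h
Trapezoidal AUC_0→6.75 (oral tablet):
  [0→2]: (0.00+50.59)/2 × 2 = 50.59
  [2→4]: (50.59+44.12)/2 × 2 = 94.71
  [4→4.5]: (44.12+41.25)/2 × 0.5 = 21.3425
  [4.5→4.75]: (41.25+39.80)/2 × 0.25 = 10.13125
  [4.75→6.75]: (39.80+29.20)/2 × 2 = 69.0
  Sum = 245.77375 µg/mL·h
oral tablet tail: 29.20/0.165 = 176.970; AUC_ev,0→∞ = 245.77375 + 176.970 = 422.74375 µg/mL·h
F = (AUC_ev/D_ev)/(AUC_iv/D_iv) = (422.74375/12.5)/(278.0035/5) = 33.8195/55.6007 = 0.6083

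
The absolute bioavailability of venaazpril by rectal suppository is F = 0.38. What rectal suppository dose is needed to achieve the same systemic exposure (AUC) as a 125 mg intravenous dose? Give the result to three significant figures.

For equal systemic exposure: F × D_ev = D_iv
D_ev = D_iv / F = 125 / 0.38 = 328.947 mg

D_rectal = 329 mg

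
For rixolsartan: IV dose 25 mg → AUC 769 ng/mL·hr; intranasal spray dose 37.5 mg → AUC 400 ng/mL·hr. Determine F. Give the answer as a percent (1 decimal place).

F = 34.7%

F = (AUC_ev / D_ev) / (AUC_iv / D_iv)
  = (400/37.5) / (769/25)
  = 10.6667 / 30.76 = 0.3468
  = 34.68%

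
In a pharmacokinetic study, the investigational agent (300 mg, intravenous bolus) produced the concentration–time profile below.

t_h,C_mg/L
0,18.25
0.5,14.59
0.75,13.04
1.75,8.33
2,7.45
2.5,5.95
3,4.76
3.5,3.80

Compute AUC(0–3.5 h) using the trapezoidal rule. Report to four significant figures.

AUC = 32.49 mg/L·h

Trapezoidal AUC_0→3.5:
  [0→0.5]: (18.25+14.59)/2 × 0.5 = 8.21
  [0.5→0.75]: (14.59+13.04)/2 × 0.25 = 3.45375
  [0.75→1.75]: (13.04+8.33)/2 × 1 = 10.685
  [1.75→2]: (8.33+7.45)/2 × 0.25 = 1.9725
  [2→2.5]: (7.45+5.95)/2 × 0.5 = 3.35
  [2.5→3]: (5.95+4.76)/2 × 0.5 = 2.6775
  [3→3.5]: (4.76+3.80)/2 × 0.5 = 2.14
  Sum = 32.48875 mg/L·h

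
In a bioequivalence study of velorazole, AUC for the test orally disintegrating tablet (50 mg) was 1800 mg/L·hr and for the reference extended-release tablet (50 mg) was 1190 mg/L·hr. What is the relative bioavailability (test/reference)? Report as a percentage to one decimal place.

F_rel = (AUC_test/D_test) / (AUC_ref/D_ref)
      = (1800/50) / (1190/50)
      = 36 / 23.8 = 1.5126 = 151.26%

F_rel = 151.3%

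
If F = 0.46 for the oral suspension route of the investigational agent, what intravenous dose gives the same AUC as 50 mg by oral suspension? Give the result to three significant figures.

Systemic exposure from an extravascular dose = F × D_ev, so the equivalent IV dose is F × D_ev.
D_iv = F × D_ev = 0.46 × 50 = 23 mg

D_iv = 23.0 mg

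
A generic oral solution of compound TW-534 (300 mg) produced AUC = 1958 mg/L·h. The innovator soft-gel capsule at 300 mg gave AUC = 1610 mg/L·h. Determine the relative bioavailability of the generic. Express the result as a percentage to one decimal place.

F_rel = (AUC_test/D_test) / (AUC_ref/D_ref)
      = (1958/300) / (1610/300)
      = 6.52667 / 5.36667 = 1.2161 = 121.61%

F_rel = 121.6%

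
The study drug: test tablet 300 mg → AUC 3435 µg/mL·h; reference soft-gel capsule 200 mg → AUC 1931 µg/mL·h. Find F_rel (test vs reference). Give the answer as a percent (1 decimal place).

F_rel = 118.6%

F_rel = (AUC_test/D_test) / (AUC_ref/D_ref)
      = (3435/300) / (1931/200)
      = 11.45 / 9.655 = 1.1859 = 118.59%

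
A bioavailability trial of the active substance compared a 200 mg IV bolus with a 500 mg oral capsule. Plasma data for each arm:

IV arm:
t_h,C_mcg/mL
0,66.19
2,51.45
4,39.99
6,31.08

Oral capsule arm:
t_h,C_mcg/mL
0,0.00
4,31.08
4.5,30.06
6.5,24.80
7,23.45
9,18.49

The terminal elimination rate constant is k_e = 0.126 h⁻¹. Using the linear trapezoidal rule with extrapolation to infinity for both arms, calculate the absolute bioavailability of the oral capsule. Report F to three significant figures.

Trapezoidal AUC_0→6 (IV):
  [0→2]: (66.19+51.45)/2 × 2 = 117.64
  [2→4]: (51.45+39.99)/2 × 2 = 91.44
  [4→6]: (39.99+31.08)/2 × 2 = 71.07
  Sum = 280.15 mcg/mL·h
IV tail: 31.08/0.126 = 246.667; AUC_iv,0→∞ = 280.15 + 246.667 = 526.817 mcg/mL·h
Trapezoidal AUC_0→9 (oral capsule):
  [0→4]: (0.00+31.08)/2 × 4 = 62.16
  [4→4.5]: (31.08+30.06)/2 × 0.5 = 15.285
  [4.5→6.5]: (30.06+24.80)/2 × 2 = 54.86
  [6.5→7]: (24.80+23.45)/2 × 0.5 = 12.0625
  [7→9]: (23.45+18.49)/2 × 2 = 41.94
  Sum = 186.3075 mcg/mL·h
oral capsule tail: 18.49/0.126 = 146.746; AUC_ev,0→∞ = 186.3075 + 146.746 = 333.0535 mcg/mL·h
F = (AUC_ev/D_ev)/(AUC_iv/D_iv) = (333.0535/500)/(526.817/200) = 0.666107/2.634085 = 0.2529

F = 0.253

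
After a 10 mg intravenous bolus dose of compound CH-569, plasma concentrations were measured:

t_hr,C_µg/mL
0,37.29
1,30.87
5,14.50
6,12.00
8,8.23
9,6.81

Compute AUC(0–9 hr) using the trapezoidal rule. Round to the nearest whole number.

AUC = 166 µg/mL·hr

Trapezoidal AUC_0→9:
  [0→1]: (37.29+30.87)/2 × 1 = 34.08
  [1→5]: (30.87+14.50)/2 × 4 = 90.74
  [5→6]: (14.50+12.00)/2 × 1 = 13.25
  [6→8]: (12.00+8.23)/2 × 2 = 20.23
  [8→9]: (8.23+6.81)/2 × 1 = 7.52
  Sum = 165.82 µg/mL·hr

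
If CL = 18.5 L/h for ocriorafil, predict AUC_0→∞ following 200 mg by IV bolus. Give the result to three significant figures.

AUC_0→∞ = Dose_iv / CL
        = 200 / 18.5 = 10.8108 mg/L·h

AUC = 10.8 mg/L·h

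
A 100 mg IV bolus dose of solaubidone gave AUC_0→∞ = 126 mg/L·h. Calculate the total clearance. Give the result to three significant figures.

CL = Dose_iv / AUC_0→∞
   = 100 / 126 = 0.793651 L/h

CL = 0.794 L/h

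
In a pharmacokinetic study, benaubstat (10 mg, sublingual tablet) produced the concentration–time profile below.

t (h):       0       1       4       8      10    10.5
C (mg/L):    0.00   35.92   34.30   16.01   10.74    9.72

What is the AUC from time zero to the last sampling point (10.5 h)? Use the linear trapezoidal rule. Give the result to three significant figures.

Trapezoidal AUC_0→10.5:
  [0→1]: (0.00+35.92)/2 × 1 = 17.96
  [1→4]: (35.92+34.30)/2 × 3 = 105.33
  [4→8]: (34.30+16.01)/2 × 4 = 100.62
  [8→10]: (16.01+10.74)/2 × 2 = 26.75
  [10→10.5]: (10.74+9.72)/2 × 0.5 = 5.115
  Sum = 255.775 mg/L·h

AUC = 256 mg/L·h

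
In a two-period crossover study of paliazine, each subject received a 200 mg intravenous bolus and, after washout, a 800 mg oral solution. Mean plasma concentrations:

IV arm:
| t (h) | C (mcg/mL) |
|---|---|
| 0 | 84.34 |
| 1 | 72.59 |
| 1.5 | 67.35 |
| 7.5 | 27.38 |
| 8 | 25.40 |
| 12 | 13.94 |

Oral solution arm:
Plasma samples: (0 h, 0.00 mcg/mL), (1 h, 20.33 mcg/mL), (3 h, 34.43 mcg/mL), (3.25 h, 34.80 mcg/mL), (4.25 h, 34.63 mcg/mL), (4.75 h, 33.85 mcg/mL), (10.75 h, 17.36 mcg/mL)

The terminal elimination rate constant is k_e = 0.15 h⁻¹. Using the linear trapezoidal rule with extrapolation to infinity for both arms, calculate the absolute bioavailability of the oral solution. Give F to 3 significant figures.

F = 0.169

Trapezoidal AUC_0→12 (IV):
  [0→1]: (84.34+72.59)/2 × 1 = 78.465
  [1→1.5]: (72.59+67.35)/2 × 0.5 = 34.985
  [1.5→7.5]: (67.35+27.38)/2 × 6 = 284.19
  [7.5→8]: (27.38+25.40)/2 × 0.5 = 13.195
  [8→12]: (25.40+13.94)/2 × 4 = 78.68
  Sum = 489.515 mcg/mL·h
IV tail: 13.94/0.15 = 92.933; AUC_iv,0→∞ = 489.515 + 92.933 = 582.448 mcg/mL·h
Trapezoidal AUC_0→10.75 (oral solution):
  [0→1]: (0.00+20.33)/2 × 1 = 10.165
  [1→3]: (20.33+34.43)/2 × 2 = 54.76
  [3→3.25]: (34.43+34.80)/2 × 0.25 = 8.65375
  [3.25→4.25]: (34.80+34.63)/2 × 1 = 34.715
  [4.25→4.75]: (34.63+33.85)/2 × 0.5 = 17.12
  [4.75→10.75]: (33.85+17.36)/2 × 6 = 153.63
  Sum = 279.04375 mcg/mL·h
oral solution tail: 17.36/0.15 = 115.733; AUC_ev,0→∞ = 279.04375 + 115.733 = 394.77675 mcg/mL·h
F = (AUC_ev/D_ev)/(AUC_iv/D_iv) = (394.77675/800)/(582.448/200) = 0.493471/2.91224 = 0.1694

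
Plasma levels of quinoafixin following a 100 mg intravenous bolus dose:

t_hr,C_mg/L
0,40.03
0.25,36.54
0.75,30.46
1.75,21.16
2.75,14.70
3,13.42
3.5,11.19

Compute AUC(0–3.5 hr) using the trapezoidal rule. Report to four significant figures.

AUC = 79.73 mg/L·hr

Trapezoidal AUC_0→3.5:
  [0→0.25]: (40.03+36.54)/2 × 0.25 = 9.57125
  [0.25→0.75]: (36.54+30.46)/2 × 0.5 = 16.75
  [0.75→1.75]: (30.46+21.16)/2 × 1 = 25.81
  [1.75→2.75]: (21.16+14.70)/2 × 1 = 17.93
  [2.75→3]: (14.70+13.42)/2 × 0.25 = 3.515
  [3→3.5]: (13.42+11.19)/2 × 0.5 = 6.1525
  Sum = 79.72875 mg/L·hr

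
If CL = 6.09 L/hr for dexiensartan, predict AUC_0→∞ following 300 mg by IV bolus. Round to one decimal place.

AUC = 49.3 mg/L·hr

AUC_0→∞ = Dose_iv / CL
        = 300 / 6.09 = 49.2611 mg/L·hr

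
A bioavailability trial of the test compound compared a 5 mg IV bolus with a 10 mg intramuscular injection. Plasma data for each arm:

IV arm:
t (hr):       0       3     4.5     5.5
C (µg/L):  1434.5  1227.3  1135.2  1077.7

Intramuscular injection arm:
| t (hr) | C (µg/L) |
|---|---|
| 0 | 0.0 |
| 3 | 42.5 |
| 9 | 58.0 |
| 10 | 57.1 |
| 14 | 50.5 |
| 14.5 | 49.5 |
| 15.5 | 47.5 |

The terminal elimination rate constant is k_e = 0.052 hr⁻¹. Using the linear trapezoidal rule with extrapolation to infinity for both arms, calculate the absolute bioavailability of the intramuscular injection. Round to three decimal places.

Trapezoidal AUC_0→5.5 (IV):
  [0→3]: (1434.5+1227.3)/2 × 3 = 3992.7
  [3→4.5]: (1227.3+1135.2)/2 × 1.5 = 1771.875
  [4.5→5.5]: (1135.2+1077.7)/2 × 1 = 1106.45
  Sum = 6871.025 µg/L·hr
IV tail: 1077.7/0.052 = 20725.000; AUC_iv,0→∞ = 6871.025 + 20725.000 = 27596.025 µg/L·hr
Trapezoidal AUC_0→15.5 (intramuscular injection):
  [0→3]: (0.0+42.5)/2 × 3 = 63.75
  [3→9]: (42.5+58.0)/2 × 6 = 301.5
  [9→10]: (58.0+57.1)/2 × 1 = 57.55
  [10→14]: (57.1+50.5)/2 × 4 = 215.2
  [14→14.5]: (50.5+49.5)/2 × 0.5 = 25.0
  [14.5→15.5]: (49.5+47.5)/2 × 1 = 48.5
  Sum = 711.5 µg/L·hr
intramuscular injection tail: 47.5/0.052 = 913.462; AUC_ev,0→∞ = 711.5 + 913.462 = 1624.962 µg/L·hr
F = (AUC_ev/D_ev)/(AUC_iv/D_iv) = (1624.962/10)/(27596.025/5) = 162.4962/5519.205 = 0.0294

F = 0.029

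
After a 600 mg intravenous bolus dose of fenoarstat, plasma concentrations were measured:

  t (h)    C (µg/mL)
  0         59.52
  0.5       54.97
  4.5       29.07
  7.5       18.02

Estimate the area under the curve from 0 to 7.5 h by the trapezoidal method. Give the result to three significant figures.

AUC = 267 µg/mL·h

Trapezoidal AUC_0→7.5:
  [0→0.5]: (59.52+54.97)/2 × 0.5 = 28.6225
  [0.5→4.5]: (54.97+29.07)/2 × 4 = 168.08
  [4.5→7.5]: (29.07+18.02)/2 × 3 = 70.635
  Sum = 267.3375 µg/mL·h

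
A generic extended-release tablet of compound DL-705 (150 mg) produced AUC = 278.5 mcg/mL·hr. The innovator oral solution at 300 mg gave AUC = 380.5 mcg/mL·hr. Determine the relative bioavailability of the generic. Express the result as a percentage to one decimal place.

F_rel = 146.4%

F_rel = (AUC_test/D_test) / (AUC_ref/D_ref)
      = (278.5/150) / (380.5/300)
      = 1.85667 / 1.26833 = 1.4639 = 146.39%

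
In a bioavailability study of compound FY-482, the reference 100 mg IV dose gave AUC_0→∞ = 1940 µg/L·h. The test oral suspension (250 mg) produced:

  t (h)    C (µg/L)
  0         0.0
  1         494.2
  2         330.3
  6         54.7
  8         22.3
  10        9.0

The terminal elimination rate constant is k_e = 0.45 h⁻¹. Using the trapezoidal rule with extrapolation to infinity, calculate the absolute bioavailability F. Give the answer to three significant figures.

F = 0.321

Trapezoidal AUC_0→10 (oral suspension):
  [0→1]: (0.0+494.2)/2 × 1 = 247.1
  [1→2]: (494.2+330.3)/2 × 1 = 412.25
  [2→6]: (330.3+54.7)/2 × 4 = 770.0
  [6→8]: (54.7+22.3)/2 × 2 = 77.0
  [8→10]: (22.3+9.0)/2 × 2 = 31.3
  Sum = 1537.65 µg/L·h
Tail: C_last/k_e = 9.0/0.45 = 20.000
AUC_0→∞ (oral suspension) = 1537.65 + 20.000 = 1557.65 µg/L·h
F = (AUC_ev/D_ev)/(AUC_iv/D_iv) = (1557.65/250)/(1940/100) = 6.2306/19.4 = 0.3212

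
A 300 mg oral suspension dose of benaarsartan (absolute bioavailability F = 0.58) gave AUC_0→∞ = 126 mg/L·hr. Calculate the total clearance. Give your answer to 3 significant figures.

CL = F × Dose / AUC_0→∞
   = 0.58 × 300 / 126 = 1.38095 L/hr

CL = 1.38 L/hr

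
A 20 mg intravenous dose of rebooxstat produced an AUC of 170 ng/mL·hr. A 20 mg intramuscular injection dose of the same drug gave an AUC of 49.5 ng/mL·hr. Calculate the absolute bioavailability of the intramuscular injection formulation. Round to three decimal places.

F = 0.291

F = (AUC_ev / D_ev) / (AUC_iv / D_iv)
  = (49.5/20) / (170/20)
  = 2.475 / 8.5 = 0.2912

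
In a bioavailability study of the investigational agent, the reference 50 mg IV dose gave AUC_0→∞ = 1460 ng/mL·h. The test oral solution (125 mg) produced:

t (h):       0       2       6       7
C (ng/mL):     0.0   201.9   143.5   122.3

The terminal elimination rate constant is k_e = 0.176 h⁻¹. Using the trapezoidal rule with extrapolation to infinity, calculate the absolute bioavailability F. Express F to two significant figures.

F = 0.47

Trapezoidal AUC_0→7 (oral solution):
  [0→2]: (0.0+201.9)/2 × 2 = 201.9
  [2→6]: (201.9+143.5)/2 × 4 = 690.8
  [6→7]: (143.5+122.3)/2 × 1 = 132.9
  Sum = 1025.6 ng/mL·h
Tail: C_last/k_e = 122.3/0.176 = 694.886
AUC_0→∞ (oral solution) = 1025.6 + 694.886 = 1720.486 ng/mL·h
F = (AUC_ev/D_ev)/(AUC_iv/D_iv) = (1720.486/125)/(1460/50) = 13.763888/29.2 = 0.4714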